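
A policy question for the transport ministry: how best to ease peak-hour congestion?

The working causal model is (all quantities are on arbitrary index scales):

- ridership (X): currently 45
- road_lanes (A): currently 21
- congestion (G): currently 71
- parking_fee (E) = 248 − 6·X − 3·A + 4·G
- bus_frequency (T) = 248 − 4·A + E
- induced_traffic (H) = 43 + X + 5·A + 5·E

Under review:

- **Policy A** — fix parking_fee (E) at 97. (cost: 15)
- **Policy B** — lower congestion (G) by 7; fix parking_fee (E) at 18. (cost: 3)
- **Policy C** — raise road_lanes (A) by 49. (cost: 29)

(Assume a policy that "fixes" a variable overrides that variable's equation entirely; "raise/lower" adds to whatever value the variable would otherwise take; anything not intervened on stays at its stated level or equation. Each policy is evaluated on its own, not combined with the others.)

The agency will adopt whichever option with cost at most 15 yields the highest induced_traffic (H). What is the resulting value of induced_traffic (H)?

678

Policy A (E := 97):
  X = 45
  A = 21
  G = 71
  E = 97
  H = 43 + 45 + 5·21 + 5·97 = 678
Policy B (G − 7, E := 18):
  X = 45
  A = 21
  G = 71 − 7 = 64
  E = 18
  H = 43 + 45 + 5·21 + 5·18 = 283
Comparing — Policy A: H=678, Policy B: H=283. Highest is 678 (Policy A).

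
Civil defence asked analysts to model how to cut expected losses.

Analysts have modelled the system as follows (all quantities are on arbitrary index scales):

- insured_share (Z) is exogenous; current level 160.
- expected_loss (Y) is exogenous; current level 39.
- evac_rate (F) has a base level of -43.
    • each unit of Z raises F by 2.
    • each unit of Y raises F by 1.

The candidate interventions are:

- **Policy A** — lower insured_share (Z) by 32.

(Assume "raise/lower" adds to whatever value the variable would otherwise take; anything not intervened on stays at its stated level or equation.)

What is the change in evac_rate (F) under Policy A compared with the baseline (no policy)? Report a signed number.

Baseline:
  Z = 160
  Y = 39
  F = -43 + 2·160 + 39 = 316
Policy A (Z − 32):
  Z = 160 − 32 = 128
  Y = 39
  F = -43 + 2·128 + 39 = 252
Change in F: 252 − 316 = -64

-64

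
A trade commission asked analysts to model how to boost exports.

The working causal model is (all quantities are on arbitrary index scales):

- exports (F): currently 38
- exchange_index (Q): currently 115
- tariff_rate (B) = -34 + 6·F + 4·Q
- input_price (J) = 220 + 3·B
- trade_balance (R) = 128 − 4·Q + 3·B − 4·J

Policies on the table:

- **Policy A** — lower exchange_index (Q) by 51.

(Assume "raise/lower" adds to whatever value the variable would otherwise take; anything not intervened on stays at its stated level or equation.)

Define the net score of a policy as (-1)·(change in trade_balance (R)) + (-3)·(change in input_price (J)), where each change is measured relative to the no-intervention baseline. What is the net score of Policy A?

Baseline:
  F = 38
  Q = 115
  B = -34 + 6·38 + 4·115 = 654
  J = 220 + 3·654 = 2182
  R = 128 − 4·115 + 3·654 − 4·2182 = -7098
Policy A (Q − 51):
  F = 38
  Q = 115 − 51 = 64
  B = -34 + 6·38 + 4·64 = 450
  J = 220 + 3·450 = 1570
  R = 128 − 4·64 + 3·450 − 4·1570 = -5058
ΔR = -5058 − (-7098) = 2040; ΔJ = 1570 − 2182 = -612
Score = (-1)·2040 + (-3)·(-612) = -204

-204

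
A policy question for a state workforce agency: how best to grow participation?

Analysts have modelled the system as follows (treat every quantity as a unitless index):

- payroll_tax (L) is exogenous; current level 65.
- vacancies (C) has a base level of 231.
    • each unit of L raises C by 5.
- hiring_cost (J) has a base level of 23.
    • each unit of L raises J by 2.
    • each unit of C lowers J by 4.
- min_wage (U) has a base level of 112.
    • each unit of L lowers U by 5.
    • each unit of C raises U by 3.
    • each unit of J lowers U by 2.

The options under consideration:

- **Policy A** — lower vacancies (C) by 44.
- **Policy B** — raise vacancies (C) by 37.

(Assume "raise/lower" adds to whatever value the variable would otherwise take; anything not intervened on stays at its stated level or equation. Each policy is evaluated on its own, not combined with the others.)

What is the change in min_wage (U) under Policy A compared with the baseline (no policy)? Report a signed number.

-484

Baseline:
  L = 65
  C = 231 + 5·65 = 556
  J = 23 + 2·65 − 4·556 = -2071
  U = 112 − 5·65 + 3·556 − 2·(-2071) = 5597
Policy A (C − 44):
  L = 65
  C = 231 + 5·65 (−44 from intervention) = 512
  J = 23 + 2·65 − 4·512 = -1895
  U = 112 − 5·65 + 3·512 − 2·(-1895) = 5113
Change in U: 5113 − 5597 = -484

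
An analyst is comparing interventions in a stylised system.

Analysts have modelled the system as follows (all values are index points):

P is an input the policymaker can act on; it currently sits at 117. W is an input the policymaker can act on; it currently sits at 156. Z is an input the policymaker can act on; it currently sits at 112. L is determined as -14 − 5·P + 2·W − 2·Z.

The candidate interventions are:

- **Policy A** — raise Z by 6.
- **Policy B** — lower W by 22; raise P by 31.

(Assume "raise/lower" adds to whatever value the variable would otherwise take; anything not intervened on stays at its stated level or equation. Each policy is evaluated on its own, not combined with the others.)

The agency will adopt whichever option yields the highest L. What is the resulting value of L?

Policy A (Z + 6):
  P = 117
  W = 156
  Z = 112 + 6 = 118
  L = -14 − 5·117 + 2·156 − 2·118 = -523
Policy B (W − 22, P + 31):
  P = 117 + 31 = 148
  W = 156 − 22 = 134
  Z = 112
  L = -14 − 5·148 + 2·134 − 2·112 = -710
Comparing — Policy A: L=-523, Policy B: L=-710. Highest is -523 (Policy A).

-523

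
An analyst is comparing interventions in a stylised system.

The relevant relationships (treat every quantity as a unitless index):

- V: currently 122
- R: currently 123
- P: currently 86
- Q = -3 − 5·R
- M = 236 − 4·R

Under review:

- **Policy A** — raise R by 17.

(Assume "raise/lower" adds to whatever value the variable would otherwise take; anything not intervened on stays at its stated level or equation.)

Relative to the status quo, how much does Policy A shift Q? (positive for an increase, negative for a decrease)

-85

Baseline:
  R = 123
  Q = -3 − 5·123 = -618
Policy A (R + 17):
  R = 123 + 17 = 140
  Q = -3 − 5·140 = -703
Change in Q: -703 − (-618) = -85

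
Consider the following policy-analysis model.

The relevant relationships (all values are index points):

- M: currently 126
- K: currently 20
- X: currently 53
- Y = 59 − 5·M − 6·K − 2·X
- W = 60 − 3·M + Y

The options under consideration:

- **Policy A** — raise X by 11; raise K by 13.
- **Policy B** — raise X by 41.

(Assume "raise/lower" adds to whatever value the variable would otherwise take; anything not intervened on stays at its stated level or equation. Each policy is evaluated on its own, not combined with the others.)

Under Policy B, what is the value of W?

-1197

Policy B (X + 41):
  M = 126
  K = 20
  X = 53 + 41 = 94
  Y = 59 − 5·126 − 6·20 − 2·94 = -879
  W = 60 − 3·126 + (-879) = -1197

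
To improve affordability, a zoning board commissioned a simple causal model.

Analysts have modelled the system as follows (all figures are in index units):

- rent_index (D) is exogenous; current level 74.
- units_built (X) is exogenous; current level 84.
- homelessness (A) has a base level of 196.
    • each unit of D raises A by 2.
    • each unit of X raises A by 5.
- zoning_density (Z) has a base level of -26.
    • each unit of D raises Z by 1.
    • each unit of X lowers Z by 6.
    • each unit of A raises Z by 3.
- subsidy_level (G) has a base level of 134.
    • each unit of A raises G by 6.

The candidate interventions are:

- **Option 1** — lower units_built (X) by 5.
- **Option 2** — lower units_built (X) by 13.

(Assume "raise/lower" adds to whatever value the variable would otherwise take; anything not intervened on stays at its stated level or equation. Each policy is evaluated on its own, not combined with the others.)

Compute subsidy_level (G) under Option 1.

4568

Option 1 (X − 5):
  D = 74
  X = 84 − 5 = 79
  A = 196 + 2·74 + 5·79 = 739
  G = 134 + 6·739 = 4568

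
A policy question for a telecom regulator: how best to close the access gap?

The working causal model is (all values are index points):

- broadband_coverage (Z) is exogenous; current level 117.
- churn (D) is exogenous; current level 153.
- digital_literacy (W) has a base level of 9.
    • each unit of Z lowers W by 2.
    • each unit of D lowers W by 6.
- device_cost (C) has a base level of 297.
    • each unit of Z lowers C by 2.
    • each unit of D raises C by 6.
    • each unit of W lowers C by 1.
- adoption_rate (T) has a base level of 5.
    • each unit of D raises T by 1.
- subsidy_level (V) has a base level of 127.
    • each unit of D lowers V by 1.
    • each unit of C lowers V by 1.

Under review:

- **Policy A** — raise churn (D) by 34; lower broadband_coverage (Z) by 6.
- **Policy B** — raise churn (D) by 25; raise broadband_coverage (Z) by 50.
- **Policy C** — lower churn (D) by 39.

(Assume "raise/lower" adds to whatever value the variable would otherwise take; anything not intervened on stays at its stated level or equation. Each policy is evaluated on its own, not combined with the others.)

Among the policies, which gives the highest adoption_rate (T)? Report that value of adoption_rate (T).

Policy A (D + 34, Z − 6):
  D = 153 + 34 = 187
  T = 5 + 187 = 192
Policy B (D + 25, Z + 50):
  D = 153 + 25 = 178
  T = 5 + 178 = 183
Policy C (D − 39):
  D = 153 − 39 = 114
  T = 5 + 114 = 119
Comparing — Policy A: T=192, Policy B: T=183, Policy C: T=119. Highest is 192 (Policy A).

192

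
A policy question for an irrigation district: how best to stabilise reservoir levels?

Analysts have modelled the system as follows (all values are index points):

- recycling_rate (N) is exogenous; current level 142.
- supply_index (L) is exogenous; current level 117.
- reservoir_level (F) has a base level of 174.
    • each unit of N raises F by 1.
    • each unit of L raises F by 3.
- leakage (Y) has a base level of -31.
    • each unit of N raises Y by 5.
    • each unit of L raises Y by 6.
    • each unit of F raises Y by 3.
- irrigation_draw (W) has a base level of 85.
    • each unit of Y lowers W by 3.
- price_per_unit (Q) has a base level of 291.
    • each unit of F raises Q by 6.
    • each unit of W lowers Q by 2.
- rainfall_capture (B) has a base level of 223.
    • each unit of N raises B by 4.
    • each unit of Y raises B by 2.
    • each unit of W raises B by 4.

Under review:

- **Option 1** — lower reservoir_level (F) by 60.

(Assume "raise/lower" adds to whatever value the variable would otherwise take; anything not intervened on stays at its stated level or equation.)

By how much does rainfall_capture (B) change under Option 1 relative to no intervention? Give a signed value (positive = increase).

Baseline:
  N = 142
  L = 117
  F = 174 + 142 + 3·117 = 667
  Y = -31 + 5·142 + 6·117 + 3·667 = 3382
  W = 85 − 3·3382 = -10061
  B = 223 + 4·142 + 2·3382 + 4·(-10061) = -32689
Option 1 (F − 60):
  N = 142
  L = 117
  F = 174 + 142 + 3·117 (−60 from intervention) = 607
  Y = -31 + 5·142 + 6·117 + 3·607 = 3202
  W = 85 − 3·3202 = -9521
  B = 223 + 4·142 + 2·3202 + 4·(-9521) = -30889
Change in B: -30889 − (-32689) = 1800

1800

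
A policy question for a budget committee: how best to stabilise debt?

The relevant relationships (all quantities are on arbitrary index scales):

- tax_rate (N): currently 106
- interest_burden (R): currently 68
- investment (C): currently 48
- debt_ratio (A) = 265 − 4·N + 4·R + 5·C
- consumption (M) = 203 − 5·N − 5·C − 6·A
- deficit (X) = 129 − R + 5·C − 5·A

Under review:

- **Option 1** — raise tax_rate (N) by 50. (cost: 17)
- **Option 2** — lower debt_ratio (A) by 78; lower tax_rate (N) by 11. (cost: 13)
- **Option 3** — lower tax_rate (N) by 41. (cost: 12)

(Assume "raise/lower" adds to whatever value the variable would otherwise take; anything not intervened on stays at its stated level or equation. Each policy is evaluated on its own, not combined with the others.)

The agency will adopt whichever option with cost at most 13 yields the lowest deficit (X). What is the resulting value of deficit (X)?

Option 2 (A − 78, N − 11):
  N = 106 − 11 = 95
  R = 68
  C = 48
  A = 265 − 4·95 + 4·68 + 5·48 (−78 from intervention) = 319
  X = 129 − 68 + 5·48 − 5·319 = -1294
Option 3 (N − 41):
  N = 106 − 41 = 65
  R = 68
  C = 48
  A = 265 − 4·65 + 4·68 + 5·48 = 517
  X = 129 − 68 + 5·48 − 5·517 = -2284
Comparing — Option 2: X=-1294, Option 3: X=-2284. Lowest is -2284 (Option 3).

-2284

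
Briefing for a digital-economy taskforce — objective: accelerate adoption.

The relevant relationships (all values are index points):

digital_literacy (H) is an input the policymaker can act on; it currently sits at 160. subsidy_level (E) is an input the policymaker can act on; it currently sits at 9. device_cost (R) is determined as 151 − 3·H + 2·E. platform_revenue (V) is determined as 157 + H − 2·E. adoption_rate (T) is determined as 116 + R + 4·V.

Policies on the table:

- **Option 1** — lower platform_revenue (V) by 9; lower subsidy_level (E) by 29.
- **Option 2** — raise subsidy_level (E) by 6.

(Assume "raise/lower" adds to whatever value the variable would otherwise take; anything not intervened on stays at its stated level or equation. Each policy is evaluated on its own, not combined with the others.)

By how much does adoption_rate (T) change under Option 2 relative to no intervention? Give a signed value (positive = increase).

Baseline:
  H = 160
  E = 9
  R = 151 − 3·160 + 2·9 = -311
  V = 157 + 160 − 2·9 = 299
  T = 116 + (-311) + 4·299 = 1001
Option 2 (E + 6):
  H = 160
  E = 9 + 6 = 15
  R = 151 − 3·160 + 2·15 = -299
  V = 157 + 160 − 2·15 = 287
  T = 116 + (-299) + 4·287 = 965
Change in T: 965 − 1001 = -36

-36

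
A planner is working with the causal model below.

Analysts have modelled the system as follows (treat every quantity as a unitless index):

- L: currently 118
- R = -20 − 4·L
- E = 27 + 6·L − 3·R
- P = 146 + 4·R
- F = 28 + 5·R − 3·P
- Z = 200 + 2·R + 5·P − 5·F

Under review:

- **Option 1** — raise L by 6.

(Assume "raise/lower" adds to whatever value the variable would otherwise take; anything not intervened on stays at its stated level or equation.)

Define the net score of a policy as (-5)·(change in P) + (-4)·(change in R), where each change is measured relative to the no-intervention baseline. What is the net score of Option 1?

576

Baseline:
  L = 118
  R = -20 − 4·118 = -492
  P = 146 + 4·(-492) = -1822
Option 1 (L + 6):
  L = 118 + 6 = 124
  R = -20 − 4·124 = -516
  P = 146 + 4·(-516) = -1918
ΔP = -1918 − (-1822) = -96; ΔR = -516 − (-492) = -24
Score = (-5)·(-96) + (-4)·(-24) = 576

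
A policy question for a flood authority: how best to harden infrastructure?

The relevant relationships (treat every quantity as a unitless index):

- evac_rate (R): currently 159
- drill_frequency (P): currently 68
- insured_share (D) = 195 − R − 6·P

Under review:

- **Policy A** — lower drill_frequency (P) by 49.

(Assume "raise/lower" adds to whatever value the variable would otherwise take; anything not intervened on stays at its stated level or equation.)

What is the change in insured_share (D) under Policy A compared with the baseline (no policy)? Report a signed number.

Baseline:
  R = 159
  P = 68
  D = 195 − 159 − 6·68 = -372
Policy A (P − 49):
  R = 159
  P = 68 − 49 = 19
  D = 195 − 159 − 6·19 = -78
Change in D: -78 − (-372) = 294

294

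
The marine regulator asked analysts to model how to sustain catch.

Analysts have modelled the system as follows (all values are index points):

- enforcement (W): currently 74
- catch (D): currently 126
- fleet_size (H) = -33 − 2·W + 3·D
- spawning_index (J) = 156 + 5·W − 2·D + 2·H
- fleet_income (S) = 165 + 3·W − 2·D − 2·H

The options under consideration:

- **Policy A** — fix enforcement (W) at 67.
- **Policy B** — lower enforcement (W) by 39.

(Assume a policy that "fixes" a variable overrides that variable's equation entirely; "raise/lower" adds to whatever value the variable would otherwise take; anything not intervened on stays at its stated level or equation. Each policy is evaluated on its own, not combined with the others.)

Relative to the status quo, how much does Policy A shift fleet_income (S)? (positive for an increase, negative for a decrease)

Baseline:
  W = 74
  D = 126
  H = -33 − 2·74 + 3·126 = 197
  S = 165 + 3·74 − 2·126 − 2·197 = -259
Policy A (W := 67):
  W = 67
  D = 126
  H = -33 − 2·67 + 3·126 = 211
  S = 165 + 3·67 − 2·126 − 2·211 = -308
Change in S: -308 − (-259) = -49

-49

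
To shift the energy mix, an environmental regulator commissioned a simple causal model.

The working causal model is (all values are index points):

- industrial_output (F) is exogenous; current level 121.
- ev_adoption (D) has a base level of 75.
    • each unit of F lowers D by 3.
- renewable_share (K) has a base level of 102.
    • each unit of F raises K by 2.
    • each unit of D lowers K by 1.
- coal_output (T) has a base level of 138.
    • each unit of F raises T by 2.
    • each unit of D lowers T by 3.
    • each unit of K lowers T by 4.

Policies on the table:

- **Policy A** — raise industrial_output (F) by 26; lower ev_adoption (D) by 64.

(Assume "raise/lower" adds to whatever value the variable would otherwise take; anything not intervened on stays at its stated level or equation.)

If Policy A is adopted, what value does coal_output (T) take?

Policy A (F + 26, D − 64):
  F = 121 + 26 = 147
  D = 75 − 3·147 (−64 from intervention) = -430
  K = 102 + 2·147 − (-430) = 826
  T = 138 + 2·147 − 3·(-430) − 4·826 = -1582

-1582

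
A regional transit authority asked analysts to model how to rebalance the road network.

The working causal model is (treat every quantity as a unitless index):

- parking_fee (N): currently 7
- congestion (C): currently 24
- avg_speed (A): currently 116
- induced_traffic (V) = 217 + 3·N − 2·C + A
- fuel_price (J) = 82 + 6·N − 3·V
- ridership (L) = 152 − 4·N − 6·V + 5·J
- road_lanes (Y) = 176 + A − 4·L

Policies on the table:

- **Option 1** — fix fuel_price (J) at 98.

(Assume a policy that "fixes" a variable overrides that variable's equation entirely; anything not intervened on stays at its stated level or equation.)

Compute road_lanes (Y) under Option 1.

Option 1 (J := 98):
  N = 7
  C = 24
  A = 116
  V = 217 + 3·7 − 2·24 + 116 = 306
  J = 98
  L = 152 − 4·7 − 6·306 + 5·98 = -1222
  Y = 176 + 116 − 4·(-1222) = 5180

5180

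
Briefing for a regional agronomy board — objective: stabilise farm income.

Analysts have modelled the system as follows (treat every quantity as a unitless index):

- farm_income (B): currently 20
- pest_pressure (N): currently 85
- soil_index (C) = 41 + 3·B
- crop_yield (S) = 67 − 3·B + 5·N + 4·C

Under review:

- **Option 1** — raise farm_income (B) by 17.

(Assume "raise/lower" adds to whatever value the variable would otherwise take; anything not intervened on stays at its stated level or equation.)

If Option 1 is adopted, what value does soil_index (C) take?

152

Option 1 (B + 17):
  B = 20 + 17 = 37
  C = 41 + 3·37 = 152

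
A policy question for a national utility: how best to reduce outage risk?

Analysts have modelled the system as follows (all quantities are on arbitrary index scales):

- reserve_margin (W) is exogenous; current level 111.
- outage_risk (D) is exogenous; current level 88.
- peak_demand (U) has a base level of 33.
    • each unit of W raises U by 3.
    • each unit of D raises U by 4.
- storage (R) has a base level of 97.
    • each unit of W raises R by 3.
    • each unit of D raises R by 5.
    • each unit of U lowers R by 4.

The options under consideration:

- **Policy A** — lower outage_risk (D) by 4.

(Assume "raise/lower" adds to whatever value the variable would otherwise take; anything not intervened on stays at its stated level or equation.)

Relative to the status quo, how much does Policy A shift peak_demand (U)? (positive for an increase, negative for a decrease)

-16

Baseline:
  W = 111
  D = 88
  U = 33 + 3·111 + 4·88 = 718
Policy A (D − 4):
  W = 111
  D = 88 − 4 = 84
  U = 33 + 3·111 + 4·84 = 702
Change in U: 702 − 718 = -16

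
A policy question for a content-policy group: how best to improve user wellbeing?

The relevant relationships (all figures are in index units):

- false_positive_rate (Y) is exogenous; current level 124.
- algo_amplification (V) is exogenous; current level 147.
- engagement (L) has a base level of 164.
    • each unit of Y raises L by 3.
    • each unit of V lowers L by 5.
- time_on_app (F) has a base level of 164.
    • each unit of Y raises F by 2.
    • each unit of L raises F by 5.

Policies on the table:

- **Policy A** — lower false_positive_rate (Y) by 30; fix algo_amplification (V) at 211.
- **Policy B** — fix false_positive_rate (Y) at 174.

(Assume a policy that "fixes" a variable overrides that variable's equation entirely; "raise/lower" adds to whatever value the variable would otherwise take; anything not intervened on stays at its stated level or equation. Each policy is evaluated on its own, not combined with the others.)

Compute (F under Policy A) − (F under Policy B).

-2960

Policy A (Y − 30, V := 211):
  Y = 124 − 30 = 94
  V = 211
  L = 164 + 3·94 − 5·211 = -609
  F = 164 + 2·94 + 5·(-609) = -2693
Policy B (Y := 174):
  Y = 174
  V = 147
  L = 164 + 3·174 − 5·147 = -49
  F = 164 + 2·174 + 5·(-49) = 267
F: -2693 − 267 = -2960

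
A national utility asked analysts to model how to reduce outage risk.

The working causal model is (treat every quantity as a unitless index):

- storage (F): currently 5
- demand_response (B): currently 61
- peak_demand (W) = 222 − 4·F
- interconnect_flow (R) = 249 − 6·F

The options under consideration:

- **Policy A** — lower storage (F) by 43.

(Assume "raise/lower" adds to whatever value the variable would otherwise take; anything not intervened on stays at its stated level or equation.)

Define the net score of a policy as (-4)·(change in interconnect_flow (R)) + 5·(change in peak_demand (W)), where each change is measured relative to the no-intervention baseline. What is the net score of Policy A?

-172

Baseline:
  F = 5
  W = 222 − 4·5 = 202
  R = 249 − 6·5 = 219
Policy A (F − 43):
  F = 5 − 43 = -38
  W = 222 − 4·(-38) = 374
  R = 249 − 6·(-38) = 477
ΔR = 477 − 219 = 258; ΔW = 374 − 202 = 172
Score = (-4)·258 + 5·172 = -172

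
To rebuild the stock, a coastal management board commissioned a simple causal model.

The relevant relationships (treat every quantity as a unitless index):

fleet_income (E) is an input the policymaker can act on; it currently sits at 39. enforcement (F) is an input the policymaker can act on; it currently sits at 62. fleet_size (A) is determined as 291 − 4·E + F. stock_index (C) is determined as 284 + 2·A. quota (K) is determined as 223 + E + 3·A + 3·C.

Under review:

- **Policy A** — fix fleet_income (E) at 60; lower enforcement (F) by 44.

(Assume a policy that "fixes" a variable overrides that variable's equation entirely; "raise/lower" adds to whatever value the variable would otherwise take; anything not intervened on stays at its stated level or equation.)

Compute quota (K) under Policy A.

Policy A (E := 60, F − 44):
  E = 60
  F = 62 − 44 = 18
  A = 291 − 4·60 + 18 = 69
  C = 284 + 2·69 = 422
  K = 223 + 60 + 3·69 + 3·422 = 1756

1756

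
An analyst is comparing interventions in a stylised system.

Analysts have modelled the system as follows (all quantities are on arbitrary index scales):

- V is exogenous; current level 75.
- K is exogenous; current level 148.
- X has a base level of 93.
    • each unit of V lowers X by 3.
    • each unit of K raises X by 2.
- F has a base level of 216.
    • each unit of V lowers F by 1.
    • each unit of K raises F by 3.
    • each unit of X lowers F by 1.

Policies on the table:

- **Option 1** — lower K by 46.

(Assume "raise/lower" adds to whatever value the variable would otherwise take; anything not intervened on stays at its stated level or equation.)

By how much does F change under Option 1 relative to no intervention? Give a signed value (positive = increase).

-46

Baseline:
  V = 75
  K = 148
  X = 93 − 3·75 + 2·148 = 164
  F = 216 − 75 + 3·148 − 164 = 421
Option 1 (K − 46):
  V = 75
  K = 148 − 46 = 102
  X = 93 − 3·75 + 2·102 = 72
  F = 216 − 75 + 3·102 − 72 = 375
Change in F: 375 − 421 = -46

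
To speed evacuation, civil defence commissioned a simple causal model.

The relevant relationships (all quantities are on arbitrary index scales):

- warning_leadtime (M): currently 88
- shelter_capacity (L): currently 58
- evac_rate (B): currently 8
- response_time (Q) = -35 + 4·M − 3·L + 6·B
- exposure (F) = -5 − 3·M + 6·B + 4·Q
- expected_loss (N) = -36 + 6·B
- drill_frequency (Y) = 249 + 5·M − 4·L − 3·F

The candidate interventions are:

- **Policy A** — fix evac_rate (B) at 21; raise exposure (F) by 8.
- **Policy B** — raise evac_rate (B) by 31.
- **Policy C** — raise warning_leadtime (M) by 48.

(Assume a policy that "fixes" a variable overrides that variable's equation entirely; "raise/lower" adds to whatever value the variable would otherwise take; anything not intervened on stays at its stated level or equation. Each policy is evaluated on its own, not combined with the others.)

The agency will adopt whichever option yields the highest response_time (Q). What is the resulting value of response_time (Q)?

Policy A (B := 21, F + 8):
  M = 88
  L = 58
  B = 21
  Q = -35 + 4·88 − 3·58 + 6·21 = 269
Policy B (B + 31):
  M = 88
  L = 58
  B = 8 + 31 = 39
  Q = -35 + 4·88 − 3·58 + 6·39 = 377
Policy C (M + 48):
  M = 88 + 48 = 136
  L = 58
  B = 8
  Q = -35 + 4·136 − 3·58 + 6·8 = 383
Comparing — Policy A: Q=269, Policy B: Q=377, Policy C: Q=383. Highest is 383 (Policy C).

383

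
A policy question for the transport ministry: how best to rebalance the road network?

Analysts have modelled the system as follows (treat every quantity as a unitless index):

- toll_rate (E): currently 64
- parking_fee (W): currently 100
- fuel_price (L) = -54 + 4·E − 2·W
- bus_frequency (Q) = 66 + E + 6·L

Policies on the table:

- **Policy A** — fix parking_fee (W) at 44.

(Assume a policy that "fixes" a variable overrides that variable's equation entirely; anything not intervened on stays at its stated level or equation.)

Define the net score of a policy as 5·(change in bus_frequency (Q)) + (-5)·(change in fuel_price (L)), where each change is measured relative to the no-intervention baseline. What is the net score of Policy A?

Baseline:
  E = 64
  W = 100
  L = -54 + 4·64 − 2·100 = 2
  Q = 66 + 64 + 6·2 = 142
Policy A (W := 44):
  E = 64
  W = 44
  L = -54 + 4·64 − 2·44 = 114
  Q = 66 + 64 + 6·114 = 814
ΔQ = 814 − 142 = 672; ΔL = 114 − 2 = 112
Score = 5·672 + (-5)·112 = 2800

2800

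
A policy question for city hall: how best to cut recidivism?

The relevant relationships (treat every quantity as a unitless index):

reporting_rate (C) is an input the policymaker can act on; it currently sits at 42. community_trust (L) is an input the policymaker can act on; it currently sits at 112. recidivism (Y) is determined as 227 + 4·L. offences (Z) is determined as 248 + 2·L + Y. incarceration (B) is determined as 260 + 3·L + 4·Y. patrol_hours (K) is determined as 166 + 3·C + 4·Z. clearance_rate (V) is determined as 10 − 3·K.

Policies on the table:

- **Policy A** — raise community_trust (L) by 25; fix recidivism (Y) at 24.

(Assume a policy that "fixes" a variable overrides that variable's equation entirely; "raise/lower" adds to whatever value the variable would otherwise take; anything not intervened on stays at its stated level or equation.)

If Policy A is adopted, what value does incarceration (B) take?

767

Policy A (L + 25, Y := 24):
  L = 112 + 25 = 137
  Y = 24
  B = 260 + 3·137 + 4·24 = 767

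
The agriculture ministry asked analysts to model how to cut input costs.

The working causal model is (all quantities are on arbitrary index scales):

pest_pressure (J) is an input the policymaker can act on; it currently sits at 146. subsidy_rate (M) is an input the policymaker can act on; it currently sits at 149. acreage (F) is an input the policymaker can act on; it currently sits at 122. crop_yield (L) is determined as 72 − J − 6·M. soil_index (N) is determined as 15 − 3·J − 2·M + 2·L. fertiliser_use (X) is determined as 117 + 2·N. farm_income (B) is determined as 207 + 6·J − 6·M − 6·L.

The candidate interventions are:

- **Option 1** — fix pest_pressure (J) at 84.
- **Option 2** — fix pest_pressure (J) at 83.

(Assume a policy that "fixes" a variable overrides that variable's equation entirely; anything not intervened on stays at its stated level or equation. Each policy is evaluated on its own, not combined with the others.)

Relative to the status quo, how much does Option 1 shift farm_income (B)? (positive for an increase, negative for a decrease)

Baseline:
  J = 146
  M = 149
  L = 72 − 146 − 6·149 = -968
  B = 207 + 6·146 − 6·149 − 6·(-968) = 5997
Option 1 (J := 84):
  J = 84
  M = 149
  L = 72 − 84 − 6·149 = -906
  B = 207 + 6·84 − 6·149 − 6·(-906) = 5253
Change in B: 5253 − 5997 = -744

-744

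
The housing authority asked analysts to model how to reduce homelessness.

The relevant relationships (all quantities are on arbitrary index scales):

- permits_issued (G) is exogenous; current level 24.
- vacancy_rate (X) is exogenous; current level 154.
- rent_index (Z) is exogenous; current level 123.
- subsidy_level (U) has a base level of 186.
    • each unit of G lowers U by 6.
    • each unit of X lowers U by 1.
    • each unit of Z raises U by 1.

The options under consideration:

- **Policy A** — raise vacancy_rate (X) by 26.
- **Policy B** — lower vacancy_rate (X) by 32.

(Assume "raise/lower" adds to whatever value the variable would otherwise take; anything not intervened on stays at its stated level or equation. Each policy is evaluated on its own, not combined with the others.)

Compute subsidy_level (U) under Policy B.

Policy B (X − 32):
  G = 24
  X = 154 − 32 = 122
  Z = 123
  U = 186 − 6·24 − 122 + 123 = 43

43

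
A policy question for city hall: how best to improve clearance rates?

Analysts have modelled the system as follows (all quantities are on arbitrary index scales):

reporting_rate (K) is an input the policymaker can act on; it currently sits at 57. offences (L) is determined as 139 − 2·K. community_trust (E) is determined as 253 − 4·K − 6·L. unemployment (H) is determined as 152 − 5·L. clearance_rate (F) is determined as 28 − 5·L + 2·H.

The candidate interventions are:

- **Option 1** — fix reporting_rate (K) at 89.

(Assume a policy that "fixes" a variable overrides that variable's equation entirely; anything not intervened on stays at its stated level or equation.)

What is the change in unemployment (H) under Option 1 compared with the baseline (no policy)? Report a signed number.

320

Baseline:
  K = 57
  L = 139 − 2·57 = 25
  H = 152 − 5·25 = 27
Option 1 (K := 89):
  K = 89
  L = 139 − 2·89 = -39
  H = 152 − 5·(-39) = 347
Change in H: 347 − 27 = 320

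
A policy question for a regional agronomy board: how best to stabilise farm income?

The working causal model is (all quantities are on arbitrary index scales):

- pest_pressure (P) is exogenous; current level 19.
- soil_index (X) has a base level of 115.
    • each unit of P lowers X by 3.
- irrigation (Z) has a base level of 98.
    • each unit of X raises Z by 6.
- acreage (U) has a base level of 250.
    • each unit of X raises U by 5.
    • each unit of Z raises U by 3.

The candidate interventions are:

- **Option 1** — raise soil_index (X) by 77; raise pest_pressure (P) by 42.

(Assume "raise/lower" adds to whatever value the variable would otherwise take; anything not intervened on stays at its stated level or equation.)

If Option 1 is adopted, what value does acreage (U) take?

751

Option 1 (X + 77, P + 42):
  P = 19 + 42 = 61
  X = 115 − 3·61 (+77 from intervention) = 9
  Z = 98 + 6·9 = 152
  U = 250 + 5·9 + 3·152 = 751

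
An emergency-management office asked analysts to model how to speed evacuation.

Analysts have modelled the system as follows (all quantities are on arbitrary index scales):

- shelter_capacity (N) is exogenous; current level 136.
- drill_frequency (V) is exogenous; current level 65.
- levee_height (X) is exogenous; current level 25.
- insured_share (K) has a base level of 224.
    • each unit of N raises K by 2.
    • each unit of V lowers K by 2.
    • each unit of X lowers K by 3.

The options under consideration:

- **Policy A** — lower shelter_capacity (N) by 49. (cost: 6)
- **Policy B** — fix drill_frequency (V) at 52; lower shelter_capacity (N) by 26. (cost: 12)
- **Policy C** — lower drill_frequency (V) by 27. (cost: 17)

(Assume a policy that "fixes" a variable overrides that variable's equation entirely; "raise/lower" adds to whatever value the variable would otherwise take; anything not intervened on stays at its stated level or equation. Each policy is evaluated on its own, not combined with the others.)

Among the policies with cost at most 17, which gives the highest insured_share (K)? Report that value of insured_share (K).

Policy A (N − 49):
  N = 136 − 49 = 87
  V = 65
  X = 25
  K = 224 + 2·87 − 2·65 − 3·25 = 193
Policy B (V := 52, N − 26):
  N = 136 − 26 = 110
  V = 52
  X = 25
  K = 224 + 2·110 − 2·52 − 3·25 = 265
Policy C (V − 27):
  N = 136
  V = 65 − 27 = 38
  X = 25
  K = 224 + 2·136 − 2·38 − 3·25 = 345
Comparing — Policy A: K=193, Policy B: K=265, Policy C: K=345. Highest is 345 (Policy C).

345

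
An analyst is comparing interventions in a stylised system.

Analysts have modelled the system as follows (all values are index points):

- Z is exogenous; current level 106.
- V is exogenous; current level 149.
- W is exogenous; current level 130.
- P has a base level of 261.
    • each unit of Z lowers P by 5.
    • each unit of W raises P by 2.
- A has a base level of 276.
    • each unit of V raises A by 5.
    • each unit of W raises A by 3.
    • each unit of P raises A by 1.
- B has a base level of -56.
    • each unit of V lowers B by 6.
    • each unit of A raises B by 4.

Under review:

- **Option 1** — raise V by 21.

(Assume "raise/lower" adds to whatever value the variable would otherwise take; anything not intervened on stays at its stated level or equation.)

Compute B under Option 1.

Option 1 (V + 21):
  Z = 106
  V = 149 + 21 = 170
  W = 130
  P = 261 − 5·106 + 2·130 = -9
  A = 276 + 5·170 + 3·130 + (-9) = 1507
  B = -56 − 6·170 + 4·1507 = 4952

4952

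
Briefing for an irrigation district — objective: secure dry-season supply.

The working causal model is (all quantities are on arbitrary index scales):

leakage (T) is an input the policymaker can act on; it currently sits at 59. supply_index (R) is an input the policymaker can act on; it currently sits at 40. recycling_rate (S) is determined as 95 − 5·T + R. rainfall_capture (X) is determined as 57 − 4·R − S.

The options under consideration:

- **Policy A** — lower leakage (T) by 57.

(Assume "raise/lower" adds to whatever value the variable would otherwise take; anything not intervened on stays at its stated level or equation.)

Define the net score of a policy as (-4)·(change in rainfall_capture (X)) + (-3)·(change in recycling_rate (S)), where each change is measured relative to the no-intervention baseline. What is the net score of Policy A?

285

Baseline:
  T = 59
  R = 40
  S = 95 − 5·59 + 40 = -160
  X = 57 − 4·40 − (-160) = 57
Policy A (T − 57):
  T = 59 − 57 = 2
  R = 40
  S = 95 − 5·2 + 40 = 125
  X = 57 − 4·40 − 125 = -228
ΔX = -228 − 57 = -285; ΔS = 125 − (-160) = 285
Score = (-4)·(-285) + (-3)·285 = 285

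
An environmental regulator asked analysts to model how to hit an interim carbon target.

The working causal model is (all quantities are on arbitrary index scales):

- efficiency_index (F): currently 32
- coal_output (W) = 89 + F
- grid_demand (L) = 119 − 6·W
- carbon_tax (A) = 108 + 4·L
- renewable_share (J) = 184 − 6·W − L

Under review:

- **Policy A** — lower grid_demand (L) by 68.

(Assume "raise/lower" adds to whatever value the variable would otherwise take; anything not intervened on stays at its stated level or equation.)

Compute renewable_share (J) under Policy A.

Policy A (L − 68):
  F = 32
  W = 89 + 32 = 121
  L = 119 − 6·121 (−68 from intervention) = -675
  J = 184 − 6·121 − (-675) = 133

133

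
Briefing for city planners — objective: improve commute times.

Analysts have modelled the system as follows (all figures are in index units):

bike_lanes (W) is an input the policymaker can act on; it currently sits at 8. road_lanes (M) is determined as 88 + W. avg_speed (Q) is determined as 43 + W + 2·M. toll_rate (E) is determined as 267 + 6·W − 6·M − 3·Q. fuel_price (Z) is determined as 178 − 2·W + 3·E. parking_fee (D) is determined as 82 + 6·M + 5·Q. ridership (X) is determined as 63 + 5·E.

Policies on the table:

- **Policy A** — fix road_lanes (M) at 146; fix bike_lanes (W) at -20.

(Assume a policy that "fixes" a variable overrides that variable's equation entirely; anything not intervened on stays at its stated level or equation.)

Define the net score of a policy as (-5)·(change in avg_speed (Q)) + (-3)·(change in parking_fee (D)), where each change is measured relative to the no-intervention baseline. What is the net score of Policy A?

Baseline:
  W = 8
  M = 88 + 8 = 96
  Q = 43 + 8 + 2·96 = 243
  D = 82 + 6·96 + 5·243 = 1873
Policy A (M := 146, W := -20):
  W = -20
  M = 146
  Q = 43 + (-20) + 2·146 = 315
  D = 82 + 6·146 + 5·315 = 2533
ΔQ = 315 − 243 = 72; ΔD = 2533 − 1873 = 660
Score = (-5)·72 + (-3)·660 = -2340

-2340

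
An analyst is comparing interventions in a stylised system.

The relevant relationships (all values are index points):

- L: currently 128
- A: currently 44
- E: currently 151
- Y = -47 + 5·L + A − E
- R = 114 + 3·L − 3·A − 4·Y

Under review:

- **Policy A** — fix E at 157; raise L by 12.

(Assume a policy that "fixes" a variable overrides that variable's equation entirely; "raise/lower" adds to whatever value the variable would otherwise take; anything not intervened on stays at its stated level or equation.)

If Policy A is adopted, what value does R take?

-1758

Policy A (E := 157, L + 12):
  L = 128 + 12 = 140
  A = 44
  E = 157
  Y = -47 + 5·140 + 44 − 157 = 540
  R = 114 + 3·140 − 3·44 − 4·540 = -1758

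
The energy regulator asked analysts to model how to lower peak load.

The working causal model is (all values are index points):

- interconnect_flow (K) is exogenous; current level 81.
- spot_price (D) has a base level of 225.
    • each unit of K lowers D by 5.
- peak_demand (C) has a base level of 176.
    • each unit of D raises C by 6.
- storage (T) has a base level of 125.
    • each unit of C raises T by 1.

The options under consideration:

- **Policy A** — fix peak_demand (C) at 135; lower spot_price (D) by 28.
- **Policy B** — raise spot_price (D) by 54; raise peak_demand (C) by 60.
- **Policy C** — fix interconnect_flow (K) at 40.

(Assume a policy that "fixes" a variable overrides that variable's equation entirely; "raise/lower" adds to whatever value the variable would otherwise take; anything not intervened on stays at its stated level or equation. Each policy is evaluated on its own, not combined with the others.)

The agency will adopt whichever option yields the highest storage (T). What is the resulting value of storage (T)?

451

Policy A (C := 135, D − 28):
  K = 81
  D = 225 − 5·81 (−28 from intervention) = -208
  C = 135
  T = 125 + 135 = 260
Policy B (D + 54, C + 60):
  K = 81
  D = 225 − 5·81 (+54 from intervention) = -126
  C = 176 + 6·(-126) (+60 from intervention) = -520
  T = 125 + (-520) = -395
Policy C (K := 40):
  K = 40
  D = 225 − 5·40 = 25
  C = 176 + 6·25 = 326
  T = 125 + 326 = 451
Comparing — Policy A: T=260, Policy B: T=-395, Policy C: T=451. Highest is 451 (Policy C).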